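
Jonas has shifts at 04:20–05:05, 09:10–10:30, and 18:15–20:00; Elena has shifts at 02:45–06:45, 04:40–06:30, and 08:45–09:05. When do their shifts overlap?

Merge the second list: 02:45–06:45, 08:45–09:05.
04:20–05:05 meets the second set on 04:20–05:05.
09:10–10:30: no overlap with the second set.
18:15–20:00: no overlap with the second set.

04:20–05:05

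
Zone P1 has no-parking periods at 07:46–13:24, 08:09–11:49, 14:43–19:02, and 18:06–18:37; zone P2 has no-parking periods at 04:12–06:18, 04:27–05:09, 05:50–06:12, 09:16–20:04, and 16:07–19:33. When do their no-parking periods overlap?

09:16–13:24, 14:43–19:02

Merge the first list: 07:46–13:24, 14:43–19:02.
Merge the second list: 04:12–06:18, 09:16–20:04.
07:46–13:24 meets the second set on 09:16–13:24.
14:43–19:02 meets the second set on 14:43–19:02.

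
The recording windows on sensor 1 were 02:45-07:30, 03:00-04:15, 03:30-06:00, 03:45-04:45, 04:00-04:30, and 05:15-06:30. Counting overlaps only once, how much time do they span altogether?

Merged: 02:45-07:30.
Length: 4 h 45 min.

4 h 45 min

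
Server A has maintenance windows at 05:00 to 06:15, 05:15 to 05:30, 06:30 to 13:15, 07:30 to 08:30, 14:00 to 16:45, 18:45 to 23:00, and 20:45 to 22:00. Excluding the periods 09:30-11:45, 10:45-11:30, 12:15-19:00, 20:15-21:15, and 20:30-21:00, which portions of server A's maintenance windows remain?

A, merged: 05:00-06:15, 06:30-13:15, 14:00-16:45, 18:45-23:00.
B, merged: 09:30-11:45, 12:15-19:00, 20:15-21:15.
05:00-06:15: nothing removed.
06:30-13:15 \ B = 06:30-09:30, 11:45-12:15.
14:00-16:45: entirely removed.
18:45-23:00 \ B = 19:00-20:15, 21:15-23:00.

05:00-06:15, 06:30-09:30, 11:45-12:15, 19:00-20:15, 21:15-23:00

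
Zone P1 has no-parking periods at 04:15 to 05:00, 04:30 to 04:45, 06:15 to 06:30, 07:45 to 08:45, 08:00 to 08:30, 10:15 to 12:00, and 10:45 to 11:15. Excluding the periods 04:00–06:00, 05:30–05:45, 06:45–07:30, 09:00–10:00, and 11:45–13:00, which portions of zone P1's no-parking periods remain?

Merge the first list: 04:15–05:00, 06:15–06:30, 07:45–08:45, 10:15–12:00.
Merge the second list: 04:00–06:00, 06:45–07:30, 09:00–10:00, 11:45–13:00.
04:15–05:00: entirely removed.
06:15–06:30: nothing removed.
07:45–08:45: nothing removed.
10:15–12:00 \ B = 10:15–11:45.

06:15–06:30, 07:45–08:45, 10:15–11:45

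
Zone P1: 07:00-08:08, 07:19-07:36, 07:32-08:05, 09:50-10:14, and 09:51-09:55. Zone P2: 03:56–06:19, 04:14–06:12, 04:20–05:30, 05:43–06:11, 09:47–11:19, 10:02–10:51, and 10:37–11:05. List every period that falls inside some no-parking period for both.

09:50–10:14

Merge the first list: 07:00–08:08, 09:50–10:14.
Merge the second list: 03:56–06:19, 09:47–11:19.
07:00–08:08 meets no B interval.
09:50–10:14 ∩ B → 09:50–10:14.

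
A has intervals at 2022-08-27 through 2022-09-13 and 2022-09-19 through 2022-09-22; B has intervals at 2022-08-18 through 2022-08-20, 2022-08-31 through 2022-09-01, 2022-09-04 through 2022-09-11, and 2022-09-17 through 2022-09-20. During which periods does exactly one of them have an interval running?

2022-08-18 through 2022-08-20, 2022-08-27 through 2022-08-30, 2022-09-02 through 2022-09-03, 2022-09-12 through 2022-09-13, 2022-09-17 through 2022-09-18, 2022-09-21 through 2022-09-22

A \ B = 2022-08-27 through 2022-08-30, 2022-09-02 through 2022-09-03, 2022-09-12 through 2022-09-13, 2022-09-21 through 2022-09-22.
B \ A = 2022-08-18 through 2022-08-20, 2022-09-17 through 2022-09-18.
Union of the two gives the symmetric difference.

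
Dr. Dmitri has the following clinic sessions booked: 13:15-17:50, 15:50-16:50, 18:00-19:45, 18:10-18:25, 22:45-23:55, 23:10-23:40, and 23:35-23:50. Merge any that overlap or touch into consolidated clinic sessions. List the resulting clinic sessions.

15:50–16:50 overlaps/touches 13:15–17:50 → extend to 13:15–17:50.
18:00–19:45 is disjoint → start new block.
18:10–18:25 overlaps/touches 18:00–19:45 → extend to 18:00–19:45.
22:45–23:55 is disjoint → start new block.
23:10–23:40 overlaps/touches 22:45–23:55 → extend to 22:45–23:55.
23:35–23:50 overlaps/touches 22:45–23:55 → extend to 22:45–23:55.

13:15–17:50, 18:00–19:45, 22:45–23:55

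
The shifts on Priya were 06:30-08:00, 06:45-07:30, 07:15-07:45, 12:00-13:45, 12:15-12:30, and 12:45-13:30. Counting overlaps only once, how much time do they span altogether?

Merged: 06:30–08:00, 12:00–13:45.
Lengths: 1 h 30 min + 1 h 45 min = 3 h 15 min.

3 h 15 min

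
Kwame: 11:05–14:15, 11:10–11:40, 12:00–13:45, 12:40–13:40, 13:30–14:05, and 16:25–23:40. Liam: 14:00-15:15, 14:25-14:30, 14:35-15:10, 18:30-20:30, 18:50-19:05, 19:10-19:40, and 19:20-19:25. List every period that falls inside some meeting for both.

14:00–14:15, 18:30–20:30

A, merged: 11:05–14:15, 16:25–23:40.
B, merged: 14:00–15:15, 18:30–20:30.
11:05–14:15 ∩ B → 14:00–14:15.
16:25–23:40 ∩ B → 18:30–20:30.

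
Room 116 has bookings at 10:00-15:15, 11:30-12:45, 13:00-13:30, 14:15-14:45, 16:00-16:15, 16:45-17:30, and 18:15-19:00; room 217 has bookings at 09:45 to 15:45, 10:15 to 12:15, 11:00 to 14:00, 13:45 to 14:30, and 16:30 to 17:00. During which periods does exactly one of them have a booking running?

09:45–10:00, 15:15–15:45, 16:00–16:15, 16:30–16:45, 17:00–17:30, 18:15–19:00

A, merged: 10:00–15:15, 16:00–16:15, 16:45–17:30, 18:15–19:00.
B, merged: 09:45–15:45, 16:30–17:00.
A but not B: 16:00–16:15, 17:00–17:30, 18:15–19:00.
B but not A: 09:45–10:00, 15:15–15:45, 16:30–16:45.
Combining gives A △ B.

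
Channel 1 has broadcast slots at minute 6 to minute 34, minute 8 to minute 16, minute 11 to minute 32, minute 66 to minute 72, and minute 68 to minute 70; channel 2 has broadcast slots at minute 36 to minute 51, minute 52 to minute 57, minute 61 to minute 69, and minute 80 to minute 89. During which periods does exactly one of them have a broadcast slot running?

minute 6 to minute 34, minute 36 to minute 51, minute 52 to minute 57, minute 61 to minute 66, minute 69 to minute 72, minute 80 to minute 89

First set merges to minute 6 to minute 34, minute 66 to minute 72.
Only in the first: minute 6 to minute 34, minute 69 to minute 72.
Only in the second: minute 36 to minute 51, minute 52 to minute 57, minute 61 to minute 66, minute 80 to minute 89.
Together these are the periods covered by exactly one.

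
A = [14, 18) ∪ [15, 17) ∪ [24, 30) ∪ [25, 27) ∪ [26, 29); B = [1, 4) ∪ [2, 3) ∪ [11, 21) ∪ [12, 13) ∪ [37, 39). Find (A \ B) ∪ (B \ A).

Merge the first list: [14, 18), [24, 30).
Merge the second list: [1, 4), [11, 21), [37, 39).
Only in the first: [24, 30).
Only in the second: [1, 4), [11, 14), [18, 21), [37, 39).
Together these are the periods covered by exactly one.

[1, 4) ∪ [11, 14) ∪ [18, 21) ∪ [24, 30) ∪ [37, 39)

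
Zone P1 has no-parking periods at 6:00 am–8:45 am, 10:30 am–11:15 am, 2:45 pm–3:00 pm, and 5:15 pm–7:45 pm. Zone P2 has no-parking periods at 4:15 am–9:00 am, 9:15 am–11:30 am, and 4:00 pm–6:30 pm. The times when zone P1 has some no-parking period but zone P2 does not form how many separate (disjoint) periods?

2

A \ B = 2:45 pm-3:00 pm, 6:30 pm-7:45 pm.
That is 2 disjoint pieces.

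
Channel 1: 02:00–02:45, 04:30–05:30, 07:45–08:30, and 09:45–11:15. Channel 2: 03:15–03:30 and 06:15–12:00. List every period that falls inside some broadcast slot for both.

07:45–08:30, 09:45–11:15

02:00–02:45: no overlap with the second set.
04:30–05:30: no overlap with the second set.
07:45–08:30 meets the second set on 07:45–08:30.
09:45–11:15 meets the second set on 09:45–11:15.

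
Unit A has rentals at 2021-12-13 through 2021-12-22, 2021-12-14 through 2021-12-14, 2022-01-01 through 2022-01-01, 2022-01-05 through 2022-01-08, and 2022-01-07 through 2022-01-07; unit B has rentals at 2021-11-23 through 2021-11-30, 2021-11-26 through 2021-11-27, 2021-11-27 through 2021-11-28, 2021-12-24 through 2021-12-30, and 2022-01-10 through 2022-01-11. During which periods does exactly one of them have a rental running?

2021-11-23 through 2021-11-30, 2021-12-13 through 2021-12-22, 2021-12-24 through 2021-12-30, 2022-01-01 through 2022-01-01, 2022-01-05 through 2022-01-08, 2022-01-10 through 2022-01-11

Merge the first list: 2021-12-13 through 2021-12-22, 2022-01-01 through 2022-01-01, 2022-01-05 through 2022-01-08.
Merge the second list: 2021-11-23 through 2021-11-30, 2021-12-24 through 2021-12-30, 2022-01-10 through 2022-01-11.
A \ B = 2021-12-13 through 2021-12-22, 2022-01-01 through 2022-01-01, 2022-01-05 through 2022-01-08.
B \ A = 2021-11-23 through 2021-11-30, 2021-12-24 through 2021-12-30, 2022-01-10 through 2022-01-11.
Union of the two gives the symmetric difference.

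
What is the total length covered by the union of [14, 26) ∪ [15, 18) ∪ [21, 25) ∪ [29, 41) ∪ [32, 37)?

24

Merged: [14, 26), [29, 41).
Lengths: 12 + 12 = 24.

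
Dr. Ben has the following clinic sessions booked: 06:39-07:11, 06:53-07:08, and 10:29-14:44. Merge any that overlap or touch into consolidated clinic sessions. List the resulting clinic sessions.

06:53–07:08 overlaps/touches 06:39–07:11 → extend to 06:39–07:11.
10:29–14:44 is disjoint → start new block.

06:39–07:11, 10:29–14:44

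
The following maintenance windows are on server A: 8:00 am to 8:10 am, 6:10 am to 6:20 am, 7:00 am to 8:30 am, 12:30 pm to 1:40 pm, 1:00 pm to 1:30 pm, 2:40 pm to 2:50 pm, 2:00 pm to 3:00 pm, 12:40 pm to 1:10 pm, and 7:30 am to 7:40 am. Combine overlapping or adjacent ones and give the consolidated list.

Sort by start: 6:10 am–6:20 am, 7:00 am–8:30 am, 7:30 am–7:40 am, 8:00 am–8:10 am, 12:30 pm–1:40 pm, 12:40 pm–1:10 pm, 1:00 pm–1:30 pm, 2:00 pm–3:00 pm, 2:40 pm–2:50 pm.
7:00 am–8:30 am is disjoint → start new block.
7:30 am–7:40 am overlaps/touches 7:00 am–8:30 am → extend to 7:00 am–8:30 am.
8:00 am–8:10 am overlaps/touches 7:00 am–8:30 am → extend to 7:00 am–8:30 am.
12:30 pm–1:40 pm is disjoint → start new block.
12:40 pm–1:10 pm overlaps/touches 12:30 pm–1:40 pm → extend to 12:30 pm–1:40 pm.
1:00 pm–1:30 pm overlaps/touches 12:30 pm–1:40 pm → extend to 12:30 pm–1:40 pm.
2:00 pm–3:00 pm is disjoint → start new block.
2:40 pm–2:50 pm overlaps/touches 2:00 pm–3:00 pm → extend to 2:00 pm–3:00 pm.

6:10 am–6:20 am, 7:00 am–8:30 am, 12:30 pm–1:40 pm, 2:00 pm–3:00 pm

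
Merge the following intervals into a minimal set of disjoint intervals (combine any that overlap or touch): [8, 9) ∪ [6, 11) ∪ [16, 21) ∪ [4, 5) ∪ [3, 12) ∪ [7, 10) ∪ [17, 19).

[3, 12) ∪ [16, 21)

Sort by start: [3, 12), [4, 5), [6, 11), [7, 10), [8, 9), [16, 21), [17, 19).
[4, 5) overlaps/touches [3, 12) → extend to [3, 12).
[6, 11) overlaps/touches [3, 12) → extend to [3, 12).
[7, 10) overlaps/touches [3, 12) → extend to [3, 12).
[8, 9) overlaps/touches [3, 12) → extend to [3, 12).
[16, 21) is disjoint → start new block.
[17, 19) overlaps/touches [16, 21) → extend to [16, 21).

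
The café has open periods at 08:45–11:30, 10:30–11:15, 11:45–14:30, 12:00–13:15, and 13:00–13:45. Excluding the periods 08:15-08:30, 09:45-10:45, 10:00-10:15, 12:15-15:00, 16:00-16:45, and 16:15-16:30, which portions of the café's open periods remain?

First set merges to 08:45–11:30, 11:45–14:30.
Second set merges to 08:15–08:30, 09:45–10:45, 12:15–15:00, 16:00–16:45.
08:45–11:30 with B removed leaves 08:45–09:45, 10:45–11:30.
11:45–14:30 with B removed leaves 11:45–12:15.

08:45–09:45, 10:45–11:30, 11:45–12:15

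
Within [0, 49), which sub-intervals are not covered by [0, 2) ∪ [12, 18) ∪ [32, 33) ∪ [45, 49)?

[2, 12) ∪ [18, 32) ∪ [33, 45)

After merging, the occupied span is [0, 2), [12, 18), [32, 33), [45, 49).
Complement within [0, 49): [2, 12), [18, 32), [33, 45).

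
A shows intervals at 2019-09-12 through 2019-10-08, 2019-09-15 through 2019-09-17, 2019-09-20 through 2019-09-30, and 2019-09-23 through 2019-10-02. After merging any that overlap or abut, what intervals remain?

2019-09-12 through 2019-10-08

2019-09-15 through 2019-09-17 overlaps/touches 2019-09-12 through 2019-10-08 → extend to 2019-09-12 through 2019-10-08.
2019-09-20 through 2019-09-30 overlaps/touches 2019-09-12 through 2019-10-08 → extend to 2019-09-12 through 2019-10-08.
2019-09-23 through 2019-10-02 overlaps/touches 2019-09-12 through 2019-10-08 → extend to 2019-09-12 through 2019-10-08.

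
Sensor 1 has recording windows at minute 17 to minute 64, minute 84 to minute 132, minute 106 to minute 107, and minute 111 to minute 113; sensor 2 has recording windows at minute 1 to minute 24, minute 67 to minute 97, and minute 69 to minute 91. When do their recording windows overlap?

A, merged: minute 17 to minute 64, minute 84 to minute 132.
B, merged: minute 1 to minute 24, minute 67 to minute 97.
minute 17 to minute 64 meets the second set on minute 17 to minute 24.
minute 84 to minute 132 meets the second set on minute 84 to minute 97.

minute 17 to minute 24, minute 84 to minute 97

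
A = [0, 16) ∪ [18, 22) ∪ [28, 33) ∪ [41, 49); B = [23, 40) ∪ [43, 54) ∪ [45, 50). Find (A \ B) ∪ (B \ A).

[0, 16) ∪ [18, 22) ∪ [23, 28) ∪ [33, 40) ∪ [41, 43) ∪ [49, 54)

B, merged: [23, 40), [43, 54).
Only in the first: [0, 16), [18, 22), [41, 43).
Only in the second: [23, 28), [33, 40), [49, 54).
Together these are the periods covered by exactly one.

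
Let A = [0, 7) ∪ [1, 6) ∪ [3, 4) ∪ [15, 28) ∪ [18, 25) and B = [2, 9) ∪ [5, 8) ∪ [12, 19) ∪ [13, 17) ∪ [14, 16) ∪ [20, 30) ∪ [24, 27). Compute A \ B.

Merge the first list: [0, 7), [15, 28).
Merge the second list: [2, 9), [12, 19), [20, 30).
[0, 7) \ B = [0, 2).
[15, 28) \ B = [19, 20).

[0, 2) ∪ [19, 20)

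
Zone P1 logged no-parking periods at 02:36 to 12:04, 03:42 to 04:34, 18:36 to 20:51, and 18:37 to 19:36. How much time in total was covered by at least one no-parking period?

11 h 43 min

Merged: 02:36–12:04, 18:36–20:51.
Lengths: 9 h 28 min + 2 h 15 min = 11 h 43 min.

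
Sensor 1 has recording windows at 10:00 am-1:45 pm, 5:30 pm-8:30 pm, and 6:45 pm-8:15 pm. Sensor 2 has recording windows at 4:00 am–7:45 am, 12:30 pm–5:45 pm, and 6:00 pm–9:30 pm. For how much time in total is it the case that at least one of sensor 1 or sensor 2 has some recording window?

A, merged: 10:00 am–1:45 pm, 5:30 pm–8:30 pm.
A ∪ B = 4:00 am–7:45 am, 10:00 am–9:30 pm.
Total: 3 h 45 min + 11 h 30 min = 15 h 15 min.

15 h 15 min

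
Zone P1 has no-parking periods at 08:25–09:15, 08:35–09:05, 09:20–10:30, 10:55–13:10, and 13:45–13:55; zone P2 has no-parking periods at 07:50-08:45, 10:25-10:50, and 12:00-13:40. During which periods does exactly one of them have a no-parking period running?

Merge the first list: 08:25-09:15, 09:20-10:30, 10:55-13:10, 13:45-13:55.
A \ B = 08:45-09:15, 09:20-10:25, 10:55-12:00, 13:45-13:55.
B \ A = 07:50-08:25, 10:30-10:50, 13:10-13:40.
Union of the two gives the symmetric difference.

07:50-08:25, 08:45-09:15, 09:20-10:25, 10:30-10:50, 10:55-12:00, 13:10-13:40, 13:45-13:55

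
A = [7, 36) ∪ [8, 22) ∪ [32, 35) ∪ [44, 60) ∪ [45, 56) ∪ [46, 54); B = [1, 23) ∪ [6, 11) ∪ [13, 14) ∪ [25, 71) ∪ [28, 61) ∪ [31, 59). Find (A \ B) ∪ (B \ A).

[1, 7) ∪ [23, 25) ∪ [36, 44) ∪ [60, 71)

First set merges to [7, 36), [44, 60).
Second set merges to [1, 23), [25, 71).
A but not B: [23, 25).
B but not A: [1, 7), [36, 44), [60, 71).
Combining gives A △ B.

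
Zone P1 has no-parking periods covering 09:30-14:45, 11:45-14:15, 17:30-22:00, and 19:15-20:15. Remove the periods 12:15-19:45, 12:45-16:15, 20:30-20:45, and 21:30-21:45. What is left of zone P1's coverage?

First set merges to 09:30–14:45, 17:30–22:00.
Second set merges to 12:15–19:45, 20:30–20:45, 21:30–21:45.
09:30–14:45 \ B = 09:30–12:15.
17:30–22:00 \ B = 19:45–20:30, 20:45–21:30, 21:45–22:00.

09:30–12:15, 19:45–20:30, 20:45–21:30, 21:45–22:00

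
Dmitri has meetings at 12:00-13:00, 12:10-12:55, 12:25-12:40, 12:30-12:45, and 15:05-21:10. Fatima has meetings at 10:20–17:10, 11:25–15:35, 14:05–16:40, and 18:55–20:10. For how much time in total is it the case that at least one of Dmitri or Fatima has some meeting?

A, merged: 12:00–13:00, 15:05–21:10.
B, merged: 10:20–17:10, 18:55–20:10.
A ∪ B = 10:20–21:10.
Total: 10 h 50 min.

10 h 50 min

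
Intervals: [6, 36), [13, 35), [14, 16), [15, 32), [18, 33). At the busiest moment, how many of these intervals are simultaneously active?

Sweep endpoints in order; track running count of active intervals.
Peak of 4 reached at 15.

4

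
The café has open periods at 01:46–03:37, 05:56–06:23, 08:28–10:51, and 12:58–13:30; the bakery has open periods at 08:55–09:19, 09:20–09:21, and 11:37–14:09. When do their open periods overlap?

08:55–09:19, 09:20–09:21, 12:58–13:30

01:46–03:37: no overlap with the second set.
05:56–06:23: no overlap with the second set.
08:28–10:51 meets the second set on 08:55–09:19, 09:20–09:21.
12:58–13:30 meets the second set on 12:58–13:30.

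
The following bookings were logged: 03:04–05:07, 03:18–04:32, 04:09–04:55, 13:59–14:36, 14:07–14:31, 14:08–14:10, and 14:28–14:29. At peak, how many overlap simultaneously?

3

Sweep endpoints in order; track running count of active intervals.
Peak of 3 reached at 04:09.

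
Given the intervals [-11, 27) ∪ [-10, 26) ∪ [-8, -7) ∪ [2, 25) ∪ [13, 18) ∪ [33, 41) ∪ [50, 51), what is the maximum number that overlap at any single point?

At 13, 4 of the intervals are simultaneously active.
No point has more.

4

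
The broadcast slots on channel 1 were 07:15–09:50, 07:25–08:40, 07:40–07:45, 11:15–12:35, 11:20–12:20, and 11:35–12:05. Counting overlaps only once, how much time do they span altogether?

3 h 55 min

Merged: 07:15-09:50, 11:15-12:35.
Lengths: 2 h 35 min + 1 h 20 min = 3 h 55 min.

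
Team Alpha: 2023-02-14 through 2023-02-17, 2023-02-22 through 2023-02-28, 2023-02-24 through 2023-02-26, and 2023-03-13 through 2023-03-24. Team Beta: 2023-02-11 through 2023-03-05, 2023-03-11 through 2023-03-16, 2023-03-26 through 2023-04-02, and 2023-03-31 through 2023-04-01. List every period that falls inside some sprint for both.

2023-02-14 through 2023-02-17, 2023-02-22 through 2023-02-28, 2023-03-13 through 2023-03-16

A, merged: 2023-02-14 through 2023-02-17, 2023-02-22 through 2023-02-28, 2023-03-13 through 2023-03-24.
B, merged: 2023-02-11 through 2023-03-05, 2023-03-11 through 2023-03-16, 2023-03-26 through 2023-04-02.
2023-02-14 through 2023-02-17 meets the second set on 2023-02-14 through 2023-02-17.
2023-02-22 through 2023-02-28 meets the second set on 2023-02-22 through 2023-02-28.
2023-03-13 through 2023-03-24 meets the second set on 2023-03-13 through 2023-03-16.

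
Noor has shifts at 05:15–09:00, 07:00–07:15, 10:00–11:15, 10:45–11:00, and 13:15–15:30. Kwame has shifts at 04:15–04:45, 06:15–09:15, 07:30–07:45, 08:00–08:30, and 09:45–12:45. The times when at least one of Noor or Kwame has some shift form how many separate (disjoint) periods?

4

A, merged: 05:15–09:00, 10:00–11:15, 13:15–15:30.
B, merged: 04:15–04:45, 06:15–09:15, 09:45–12:45.
A ∪ B = 04:15–04:45, 05:15–09:15, 09:45–12:45, 13:15–15:30.
That is 4 disjoint pieces.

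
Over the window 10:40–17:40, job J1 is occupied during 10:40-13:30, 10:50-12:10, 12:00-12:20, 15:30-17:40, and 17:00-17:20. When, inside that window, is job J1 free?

13:30–15:30

The merged coverage is 10:40–13:30, 15:30–17:40.
Gaps within 10:40–17:40: 13:30–15:30.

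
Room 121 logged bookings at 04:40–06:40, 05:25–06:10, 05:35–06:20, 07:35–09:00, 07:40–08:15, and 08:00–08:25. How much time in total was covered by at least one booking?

Merged: 04:40–06:40, 07:35–09:00.
Lengths: 2 h + 1 h 25 min = 3 h 25 min.

3 h 25 min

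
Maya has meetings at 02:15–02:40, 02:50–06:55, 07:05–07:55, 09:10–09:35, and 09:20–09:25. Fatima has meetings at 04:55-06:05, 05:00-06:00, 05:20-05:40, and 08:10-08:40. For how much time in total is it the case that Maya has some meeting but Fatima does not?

Merge the first list: 02:15–02:40, 02:50–06:55, 07:05–07:55, 09:10–09:35.
Merge the second list: 04:55–06:05, 08:10–08:40.
A \ B = 02:15–02:40, 02:50–04:55, 06:05–06:55, 07:05–07:55, 09:10–09:35.
Total: 25 min + 2 h 5 min + 50 min + 50 min + 25 min = 4 h 35 min.

4 h 35 min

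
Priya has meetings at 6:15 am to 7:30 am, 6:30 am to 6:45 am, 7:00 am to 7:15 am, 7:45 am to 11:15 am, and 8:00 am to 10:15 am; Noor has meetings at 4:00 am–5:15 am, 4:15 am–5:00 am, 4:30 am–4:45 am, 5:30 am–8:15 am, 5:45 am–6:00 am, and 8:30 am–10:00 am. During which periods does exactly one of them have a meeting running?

A, merged: 6:15 am-7:30 am, 7:45 am-11:15 am.
B, merged: 4:00 am-5:15 am, 5:30 am-8:15 am, 8:30 am-10:00 am.
A \ B = 8:15 am-8:30 am, 10:00 am-11:15 am.
B \ A = 4:00 am-5:15 am, 5:30 am-6:15 am, 7:30 am-7:45 am.
Union of the two gives the symmetric difference.

4:00 am-5:15 am, 5:30 am-6:15 am, 7:30 am-7:45 am, 8:15 am-8:30 am, 10:00 am-11:15 am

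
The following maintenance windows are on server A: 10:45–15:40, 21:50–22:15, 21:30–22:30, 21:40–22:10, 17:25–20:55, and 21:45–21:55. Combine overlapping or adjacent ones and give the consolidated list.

10:45-15:40, 17:25-20:55, 21:30-22:30

Sort by start: 10:45-15:40, 17:25-20:55, 21:30-22:30, 21:40-22:10, 21:45-21:55, 21:50-22:15.
17:25-20:55 is disjoint → start new block.
21:30-22:30 is disjoint → start new block.
21:40-22:10 overlaps/touches 21:30-22:30 → extend to 21:30-22:30.
21:45-21:55 overlaps/touches 21:30-22:30 → extend to 21:30-22:30.
21:50-22:15 overlaps/touches 21:30-22:30 → extend to 21:30-22:30.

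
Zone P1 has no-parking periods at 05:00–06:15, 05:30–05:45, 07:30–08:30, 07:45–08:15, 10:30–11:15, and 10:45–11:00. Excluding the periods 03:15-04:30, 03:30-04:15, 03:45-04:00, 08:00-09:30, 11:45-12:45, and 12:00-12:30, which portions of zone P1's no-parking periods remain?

05:00-06:15, 07:30-08:00, 10:30-11:15

Merge the first list: 05:00-06:15, 07:30-08:30, 10:30-11:15.
Merge the second list: 03:15-04:30, 08:00-09:30, 11:45-12:45.
05:00-06:15 is untouched.
07:30-08:30 with B removed leaves 07:30-08:00.
10:30-11:15 is untouched.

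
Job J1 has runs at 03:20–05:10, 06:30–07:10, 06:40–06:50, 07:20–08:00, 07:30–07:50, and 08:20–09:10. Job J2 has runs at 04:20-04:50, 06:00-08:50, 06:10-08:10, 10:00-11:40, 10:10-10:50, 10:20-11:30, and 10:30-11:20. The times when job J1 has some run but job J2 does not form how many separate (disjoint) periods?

A, merged: 03:20–05:10, 06:30–07:10, 07:20–08:00, 08:20–09:10.
B, merged: 04:20–04:50, 06:00–08:50, 10:00–11:40.
A \ B = 03:20–04:20, 04:50–05:10, 08:50–09:10.
That is 3 disjoint pieces.

3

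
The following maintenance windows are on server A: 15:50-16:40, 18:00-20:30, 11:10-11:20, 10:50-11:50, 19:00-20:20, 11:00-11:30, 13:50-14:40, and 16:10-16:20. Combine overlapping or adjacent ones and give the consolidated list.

Sort by start: 10:50-11:50, 11:00-11:30, 11:10-11:20, 13:50-14:40, 15:50-16:40, 16:10-16:20, 18:00-20:30, 19:00-20:20.
11:00-11:30 overlaps/touches 10:50-11:50 → extend to 10:50-11:50.
11:10-11:20 overlaps/touches 10:50-11:50 → extend to 10:50-11:50.
13:50-14:40 is disjoint → start new block.
15:50-16:40 is disjoint → start new block.
16:10-16:20 overlaps/touches 15:50-16:40 → extend to 15:50-16:40.
18:00-20:30 is disjoint → start new block.
19:00-20:20 overlaps/touches 18:00-20:30 → extend to 18:00-20:30.

10:50-11:50, 13:50-14:40, 15:50-16:40, 18:00-20:30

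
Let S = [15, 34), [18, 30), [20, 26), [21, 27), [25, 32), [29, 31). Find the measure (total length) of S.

Merged: [15, 34).
Length: 19.

19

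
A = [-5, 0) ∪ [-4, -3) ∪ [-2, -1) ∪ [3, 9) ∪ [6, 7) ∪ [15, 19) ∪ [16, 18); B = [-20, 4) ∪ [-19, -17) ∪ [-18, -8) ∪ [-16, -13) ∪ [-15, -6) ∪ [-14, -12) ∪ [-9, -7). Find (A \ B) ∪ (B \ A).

Merge the first list: [-5, 0), [3, 9), [15, 19).
Merge the second list: [-20, 4).
Only in the first: [4, 9), [15, 19).
Only in the second: [-20, -5), [0, 3).
Together these are the periods covered by exactly one.

[-20, -5) ∪ [0, 3) ∪ [4, 9) ∪ [15, 19)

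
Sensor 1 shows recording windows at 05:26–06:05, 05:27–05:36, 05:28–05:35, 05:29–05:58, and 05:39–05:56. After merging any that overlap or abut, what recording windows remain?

05:27-05:36 overlaps/touches 05:26-06:05 → extend to 05:26-06:05.
05:28-05:35 overlaps/touches 05:26-06:05 → extend to 05:26-06:05.
05:29-05:58 overlaps/touches 05:26-06:05 → extend to 05:26-06:05.
05:39-05:56 overlaps/touches 05:26-06:05 → extend to 05:26-06:05.

05:26-06:05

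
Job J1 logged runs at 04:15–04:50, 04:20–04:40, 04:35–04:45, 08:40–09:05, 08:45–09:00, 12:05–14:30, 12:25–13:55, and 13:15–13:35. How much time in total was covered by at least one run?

Merged: 04:15-04:50, 08:40-09:05, 12:05-14:30.
Lengths: 35 min + 25 min + 2 h 25 min = 3 h 25 min.

3 h 25 min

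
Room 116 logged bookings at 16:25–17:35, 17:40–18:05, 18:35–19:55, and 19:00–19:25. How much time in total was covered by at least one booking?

2 h 55 min

Merged: 16:25-17:35, 17:40-18:05, 18:35-19:55.
Lengths: 1 h 10 min + 25 min + 1 h 20 min = 2 h 55 min.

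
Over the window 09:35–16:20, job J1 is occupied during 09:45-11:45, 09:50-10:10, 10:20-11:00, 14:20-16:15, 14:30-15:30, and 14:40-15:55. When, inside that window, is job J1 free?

The merged coverage is 09:45–11:45, 14:20–16:15.
Uncovered inside 09:35–16:20: 09:35–09:45, 11:45–14:20, 16:15–16:20.

09:35–09:45, 11:45–14:20, 16:15–16:20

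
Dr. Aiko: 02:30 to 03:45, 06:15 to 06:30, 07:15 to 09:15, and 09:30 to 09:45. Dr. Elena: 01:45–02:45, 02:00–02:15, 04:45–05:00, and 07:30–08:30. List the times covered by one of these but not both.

B, merged: 01:45–02:45, 04:45–05:00, 07:30–08:30.
A but not B: 02:45–03:45, 06:15–06:30, 07:15–07:30, 08:30–09:15, 09:30–09:45.
B but not A: 01:45–02:30, 04:45–05:00.
Combining gives A △ B.

01:45–02:30, 02:45–03:45, 04:45–05:00, 06:15–06:30, 07:15–07:30, 08:30–09:15, 09:30–09:45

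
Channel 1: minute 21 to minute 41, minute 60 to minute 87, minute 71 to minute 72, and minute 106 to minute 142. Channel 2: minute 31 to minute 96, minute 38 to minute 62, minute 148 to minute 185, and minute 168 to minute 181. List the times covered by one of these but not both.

A, merged: minute 21 to minute 41, minute 60 to minute 87, minute 106 to minute 142.
B, merged: minute 31 to minute 96, minute 148 to minute 185.
A but not B: minute 21 to minute 31, minute 106 to minute 142.
B but not A: minute 41 to minute 60, minute 87 to minute 96, minute 148 to minute 185.
Combining gives A △ B.

minute 21 to minute 31, minute 41 to minute 60, minute 87 to minute 96, minute 106 to minute 142, minute 148 to minute 185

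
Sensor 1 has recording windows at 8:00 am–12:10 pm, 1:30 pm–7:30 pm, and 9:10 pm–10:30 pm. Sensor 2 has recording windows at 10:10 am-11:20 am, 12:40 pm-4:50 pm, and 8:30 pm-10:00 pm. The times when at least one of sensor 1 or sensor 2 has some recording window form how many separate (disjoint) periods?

A ∪ B = 8:00 am–12:10 pm, 12:40 pm–7:30 pm, 8:30 pm–10:30 pm.
That is 3 disjoint pieces.

3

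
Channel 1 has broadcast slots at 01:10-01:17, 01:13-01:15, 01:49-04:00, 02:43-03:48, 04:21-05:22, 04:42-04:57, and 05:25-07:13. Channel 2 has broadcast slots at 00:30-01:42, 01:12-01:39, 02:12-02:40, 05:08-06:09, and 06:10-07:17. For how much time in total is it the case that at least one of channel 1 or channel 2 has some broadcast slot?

6 h 19 min

Merge the first list: 01:10–01:17, 01:49–04:00, 04:21–05:22, 05:25–07:13.
Merge the second list: 00:30–01:42, 02:12–02:40, 05:08–06:09, 06:10–07:17.
A ∪ B = 00:30–01:42, 01:49–04:00, 04:21–07:17.
Total: 1 h 12 min + 2 h 11 min + 2 h 56 min = 6 h 19 min.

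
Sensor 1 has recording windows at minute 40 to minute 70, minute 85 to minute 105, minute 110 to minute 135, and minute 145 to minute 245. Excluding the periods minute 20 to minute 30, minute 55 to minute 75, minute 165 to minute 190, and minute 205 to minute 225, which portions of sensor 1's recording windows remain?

minute 40 to minute 55, minute 85 to minute 105, minute 110 to minute 135, minute 145 to minute 165, minute 190 to minute 205, minute 225 to minute 245

minute 40 to minute 70 \ B = minute 40 to minute 55.
minute 85 to minute 105: nothing removed.
minute 110 to minute 135: nothing removed.
minute 145 to minute 245 \ B = minute 145 to minute 165, minute 190 to minute 205, minute 225 to minute 245.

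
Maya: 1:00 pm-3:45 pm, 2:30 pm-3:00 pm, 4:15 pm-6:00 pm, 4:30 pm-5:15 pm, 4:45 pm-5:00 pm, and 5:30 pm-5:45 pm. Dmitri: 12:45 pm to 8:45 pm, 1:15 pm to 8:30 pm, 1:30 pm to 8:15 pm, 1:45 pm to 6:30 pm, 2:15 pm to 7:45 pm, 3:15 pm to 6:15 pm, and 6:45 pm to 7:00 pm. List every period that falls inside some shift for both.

First set merges to 1:00 pm-3:45 pm, 4:15 pm-6:00 pm.
Second set merges to 12:45 pm-8:45 pm.
1:00 pm-3:45 pm ∩ B → 1:00 pm-3:45 pm.
4:15 pm-6:00 pm ∩ B → 4:15 pm-6:00 pm.

1:00 pm-3:45 pm, 4:15 pm-6:00 pm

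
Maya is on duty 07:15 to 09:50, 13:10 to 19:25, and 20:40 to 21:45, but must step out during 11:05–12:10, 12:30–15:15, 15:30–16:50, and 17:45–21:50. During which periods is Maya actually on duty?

07:15–09:50, 15:15–15:30, 16:50–17:45

07:15–09:50: nothing removed.
13:10–19:25 \ B = 15:15–15:30, 16:50–17:45.
20:40–21:45: entirely removed.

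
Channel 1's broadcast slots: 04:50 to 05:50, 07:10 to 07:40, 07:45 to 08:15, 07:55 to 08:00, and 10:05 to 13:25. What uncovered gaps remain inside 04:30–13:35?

The merged coverage is 04:50–05:50, 07:10–07:40, 07:45–08:15, 10:05–13:25.
Gaps within 04:30–13:35: 04:30–04:50, 05:50–07:10, 07:40–07:45, 08:15–10:05, 13:25–13:35.

04:30–04:50, 05:50–07:10, 07:40–07:45, 08:15–10:05, 13:25–13:35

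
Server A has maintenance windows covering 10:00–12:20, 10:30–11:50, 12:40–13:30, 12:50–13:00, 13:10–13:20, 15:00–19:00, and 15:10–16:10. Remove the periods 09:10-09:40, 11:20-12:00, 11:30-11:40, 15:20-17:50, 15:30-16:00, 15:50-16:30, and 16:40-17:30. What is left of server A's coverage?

10:00-11:20, 12:00-12:20, 12:40-13:30, 15:00-15:20, 17:50-19:00

Merge the first list: 10:00-12:20, 12:40-13:30, 15:00-19:00.
Merge the second list: 09:10-09:40, 11:20-12:00, 15:20-17:50.
10:00-12:20 with B removed leaves 10:00-11:20, 12:00-12:20.
12:40-13:30 is untouched.
15:00-19:00 with B removed leaves 15:00-15:20, 17:50-19:00.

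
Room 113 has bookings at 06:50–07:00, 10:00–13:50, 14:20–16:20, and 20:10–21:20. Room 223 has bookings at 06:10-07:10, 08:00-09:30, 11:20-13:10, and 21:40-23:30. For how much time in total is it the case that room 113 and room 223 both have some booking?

A ∩ B = 06:50–07:00, 11:20–13:10.
Total: 10 min + 1 h 50 min = 2 h.

2 h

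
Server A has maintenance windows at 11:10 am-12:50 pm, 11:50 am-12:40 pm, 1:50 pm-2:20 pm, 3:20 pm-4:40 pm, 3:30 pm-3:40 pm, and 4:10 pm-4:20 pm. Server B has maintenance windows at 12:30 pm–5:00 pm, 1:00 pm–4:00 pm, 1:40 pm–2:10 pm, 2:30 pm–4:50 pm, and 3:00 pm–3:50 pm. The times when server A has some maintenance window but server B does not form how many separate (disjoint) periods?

Merge the first list: 11:10 am–12:50 pm, 1:50 pm–2:20 pm, 3:20 pm–4:40 pm.
Merge the second list: 12:30 pm–5:00 pm.
A \ B = 11:10 am–12:30 pm.
That is 1 disjoint piece.

1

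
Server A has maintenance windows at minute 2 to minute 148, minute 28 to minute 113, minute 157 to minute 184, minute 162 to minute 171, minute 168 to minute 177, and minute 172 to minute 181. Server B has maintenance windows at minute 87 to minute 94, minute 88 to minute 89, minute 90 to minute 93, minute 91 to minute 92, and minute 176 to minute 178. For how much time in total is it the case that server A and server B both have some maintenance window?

A, merged: minute 2 to minute 148, minute 157 to minute 184.
B, merged: minute 87 to minute 94, minute 176 to minute 178.
A ∩ B = minute 87 to minute 94, minute 176 to minute 178.
Total: 7 minutes + 2 minutes = 9 minutes.

9 minutes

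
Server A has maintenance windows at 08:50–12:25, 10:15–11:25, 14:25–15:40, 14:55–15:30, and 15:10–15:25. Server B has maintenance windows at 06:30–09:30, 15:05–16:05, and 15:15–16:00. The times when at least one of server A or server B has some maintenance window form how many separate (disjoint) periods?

A, merged: 08:50–12:25, 14:25–15:40.
B, merged: 06:30–09:30, 15:05–16:05.
A ∪ B = 06:30–12:25, 14:25–16:05.
That is 2 disjoint pieces.

2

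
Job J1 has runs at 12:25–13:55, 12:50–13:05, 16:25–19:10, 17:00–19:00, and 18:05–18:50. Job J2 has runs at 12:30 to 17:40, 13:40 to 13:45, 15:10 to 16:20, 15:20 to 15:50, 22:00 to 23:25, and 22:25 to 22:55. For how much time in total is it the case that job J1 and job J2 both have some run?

Merge the first list: 12:25-13:55, 16:25-19:10.
Merge the second list: 12:30-17:40, 22:00-23:25.
A ∩ B = 12:30-13:55, 16:25-17:40.
Total: 1 h 25 min + 1 h 15 min = 2 h 40 min.

2 h 40 min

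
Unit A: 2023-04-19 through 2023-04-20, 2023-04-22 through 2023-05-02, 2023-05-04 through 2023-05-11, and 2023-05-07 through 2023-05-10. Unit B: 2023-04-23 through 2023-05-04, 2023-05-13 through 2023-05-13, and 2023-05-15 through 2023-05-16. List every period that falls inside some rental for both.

2023-04-23 through 2023-05-02, 2023-05-04 through 2023-05-04

First set merges to 2023-04-19 through 2023-04-20, 2023-04-22 through 2023-05-02, 2023-05-04 through 2023-05-11.
2023-04-19 through 2023-04-20 falls entirely outside B.
2023-04-22 through 2023-05-02 overlaps B on 2023-04-23 through 2023-05-02.
2023-05-04 through 2023-05-11 overlaps B on 2023-05-04 through 2023-05-04.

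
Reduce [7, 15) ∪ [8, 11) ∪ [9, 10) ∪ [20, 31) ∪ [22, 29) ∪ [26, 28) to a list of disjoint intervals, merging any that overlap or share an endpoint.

[7, 15) ∪ [20, 31)

[8, 11) overlaps/touches [7, 15) → extend to [7, 15).
[9, 10) overlaps/touches [7, 15) → extend to [7, 15).
[20, 31) is disjoint → start new block.
[22, 29) overlaps/touches [20, 31) → extend to [20, 31).
[26, 28) overlaps/touches [20, 31) → extend to [20, 31).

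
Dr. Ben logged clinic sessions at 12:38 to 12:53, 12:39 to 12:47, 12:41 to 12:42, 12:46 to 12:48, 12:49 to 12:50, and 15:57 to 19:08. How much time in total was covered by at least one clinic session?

Merged: 12:38–12:53, 15:57–19:08.
Lengths: 15 min + 3 h 11 min = 3 h 26 min.

3 h 26 min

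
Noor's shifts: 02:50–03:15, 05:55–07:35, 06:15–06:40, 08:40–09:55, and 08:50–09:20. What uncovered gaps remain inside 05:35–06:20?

05:35–05:55

Covered (merged): 02:50–03:15, 05:55–07:35, 08:40–09:55.
Gaps within 05:35–06:20: 05:35–05:55.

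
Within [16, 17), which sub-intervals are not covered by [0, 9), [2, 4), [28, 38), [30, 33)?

The merged coverage is [0, 9), [28, 38).
Gaps within [16, 17): [16, 17).

[16, 17)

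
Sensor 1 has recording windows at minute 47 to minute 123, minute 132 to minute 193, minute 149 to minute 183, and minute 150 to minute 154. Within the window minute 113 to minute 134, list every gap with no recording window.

The merged coverage is minute 47 to minute 123, minute 132 to minute 193.
Complement within minute 113 to minute 134: minute 123 to minute 132.

minute 123 to minute 132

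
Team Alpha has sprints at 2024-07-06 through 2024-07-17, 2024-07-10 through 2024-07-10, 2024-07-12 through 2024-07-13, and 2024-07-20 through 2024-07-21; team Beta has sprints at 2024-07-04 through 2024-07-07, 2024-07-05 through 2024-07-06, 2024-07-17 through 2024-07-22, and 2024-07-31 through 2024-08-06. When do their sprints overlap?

2024-07-06 through 2024-07-07, 2024-07-17 through 2024-07-17, 2024-07-20 through 2024-07-21

Merge the first list: 2024-07-06 through 2024-07-17, 2024-07-20 through 2024-07-21.
Merge the second list: 2024-07-04 through 2024-07-07, 2024-07-17 through 2024-07-22, 2024-07-31 through 2024-08-06.
2024-07-06 through 2024-07-17 overlaps B on 2024-07-06 through 2024-07-07, 2024-07-17 through 2024-07-17.
2024-07-20 through 2024-07-21 overlaps B on 2024-07-20 through 2024-07-21.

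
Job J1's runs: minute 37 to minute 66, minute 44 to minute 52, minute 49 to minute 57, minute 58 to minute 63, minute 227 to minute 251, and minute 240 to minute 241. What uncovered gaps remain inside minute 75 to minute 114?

Covered (merged): minute 37 to minute 66, minute 227 to minute 251.
Uncovered inside minute 75 to minute 114: minute 75 to minute 114.

minute 75 to minute 114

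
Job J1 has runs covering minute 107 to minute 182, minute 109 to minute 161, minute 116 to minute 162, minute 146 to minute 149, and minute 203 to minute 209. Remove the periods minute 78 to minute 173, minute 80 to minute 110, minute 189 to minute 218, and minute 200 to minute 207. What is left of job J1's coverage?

minute 173 to minute 182

Merge the first list: minute 107 to minute 182, minute 203 to minute 209.
Merge the second list: minute 78 to minute 173, minute 189 to minute 218.
minute 107 to minute 182 minus B → minute 173 to minute 182.
minute 203 to minute 209: fully covered by B → removed.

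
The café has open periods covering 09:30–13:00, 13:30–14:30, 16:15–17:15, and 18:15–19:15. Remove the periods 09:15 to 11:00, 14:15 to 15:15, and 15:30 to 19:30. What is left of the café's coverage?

11:00–13:00, 13:30–14:15

09:30–13:00 minus B → 11:00–13:00.
13:30–14:30 minus B → 13:30–14:15.
16:15–17:15: fully covered by B → removed.
18:15–19:15: fully covered by B → removed.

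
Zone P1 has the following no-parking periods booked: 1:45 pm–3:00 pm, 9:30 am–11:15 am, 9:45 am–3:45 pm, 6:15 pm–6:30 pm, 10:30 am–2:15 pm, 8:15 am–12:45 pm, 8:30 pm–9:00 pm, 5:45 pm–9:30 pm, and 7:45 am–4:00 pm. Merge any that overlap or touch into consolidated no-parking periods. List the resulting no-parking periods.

7:45 am–4:00 pm, 5:45 pm–9:30 pm

Sort by start: 7:45 am–4:00 pm, 8:15 am–12:45 pm, 9:30 am–11:15 am, 9:45 am–3:45 pm, 10:30 am–2:15 pm, 1:45 pm–3:00 pm, 5:45 pm–9:30 pm, 6:15 pm–6:30 pm, 8:30 pm–9:00 pm.
8:15 am–12:45 pm overlaps/touches 7:45 am–4:00 pm → extend to 7:45 am–4:00 pm.
9:30 am–11:15 am overlaps/touches 7:45 am–4:00 pm → extend to 7:45 am–4:00 pm.
9:45 am–3:45 pm overlaps/touches 7:45 am–4:00 pm → extend to 7:45 am–4:00 pm.
10:30 am–2:15 pm overlaps/touches 7:45 am–4:00 pm → extend to 7:45 am–4:00 pm.
1:45 pm–3:00 pm overlaps/touches 7:45 am–4:00 pm → extend to 7:45 am–4:00 pm.
5:45 pm–9:30 pm is disjoint → start new block.
6:15 pm–6:30 pm overlaps/touches 5:45 pm–9:30 pm → extend to 5:45 pm–9:30 pm.
8:30 pm–9:00 pm overlaps/touches 5:45 pm–9:30 pm → extend to 5:45 pm–9:30 pm.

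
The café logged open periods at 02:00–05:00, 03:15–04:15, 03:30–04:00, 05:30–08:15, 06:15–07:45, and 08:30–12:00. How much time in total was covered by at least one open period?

9 h 15 min

Merged: 02:00-05:00, 05:30-08:15, 08:30-12:00.
Lengths: 3 h + 2 h 45 min + 3 h 30 min = 9 h 15 min.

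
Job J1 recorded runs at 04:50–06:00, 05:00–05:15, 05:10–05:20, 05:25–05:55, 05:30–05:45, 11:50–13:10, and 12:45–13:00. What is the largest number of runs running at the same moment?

3

At 05:10, 3 of the intervals are simultaneously active.
No point has more.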